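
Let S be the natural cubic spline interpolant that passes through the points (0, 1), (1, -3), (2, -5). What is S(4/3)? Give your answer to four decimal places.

With m_i denoting the second derivative at x_i, h_i = 1, 1, and Δ_i = (y_(i+1) − y_i)/h_i = -4, -2:
  1·m_0 + 4·m_1 + 1·m_2 = 6(Δ_1 - Δ_0) = 12
Natural end conditions: m_0 = m_2 = 0.
Solving the tridiagonal system: m_0 = 0, m_1 = 3, m_2 = 0.
On [1, 2], S(x) = -3 - 3·(x - 1) + 3/2·(x - 1)² - 1/2·(x - 1)³.
With (x - 1) = 1/3: S(4/3) = -104/27.

-3.8519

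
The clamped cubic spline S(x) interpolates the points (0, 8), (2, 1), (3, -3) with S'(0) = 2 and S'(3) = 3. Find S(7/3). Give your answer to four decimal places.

-1.3086

Let M_i = S''(x_i). Step sizes h_i = 2, 1; slopes of the chords Δ_i = (y_(i+1) - y_i)/h_i = -7/2, -4.
  2·M_0 + 6·M_1 + 1·M_2 = 6(Δ_1 - Δ_0) = -3
Clamped end conditions give two more equations: 2h_0·M_0 + h_0·M_1 = 6(Δ_0 - S'(0)) = -33 and h_1·M_1 + 2h_1·M_2 = 6(S'(3) - Δ_1) = 42.
Hence M_0 = -89/12, M_1 = -5/3, M_2 = 131/6.
On [2, 3], S(x) = 1 - 85/12·(x - 2) - 5/6·(x - 2)² + 47/12·(x - 2)³.
With (x - 2) = 1/3: S(7/3) = -106/81.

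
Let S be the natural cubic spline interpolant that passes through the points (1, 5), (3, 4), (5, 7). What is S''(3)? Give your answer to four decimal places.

1.5000

Let σ_i = S''(x_i). Step sizes h_i = 2, 2; slopes of the chords Δ_i = (y_(i+1) - y_i)/h_i = -1/2, 3/2.
  2·σ_0 + 8·σ_1 + 2·σ_2 = 6(Δ_1 - Δ_0) = 12
Natural end conditions: σ_0 = σ_2 = 0.
Hence σ_0 = 0, σ_1 = 3/2, σ_2 = 0.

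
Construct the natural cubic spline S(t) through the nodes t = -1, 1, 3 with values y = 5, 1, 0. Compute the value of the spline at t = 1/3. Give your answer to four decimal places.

Write M_i for S''(x_i). With h_i = 2, 2 and divided differences Δ_i = -2, -1/2, the continuity of S' gives the tridiagonal system
  2·M_0 + 8·M_1 + 2·M_2 = 6(Δ_1 - Δ_0) = 9
Natural end conditions: M_0 = M_2 = 0.
Forward elimination and back-substitution give M_0 = 0, M_1 = 9/8, M_2 = 0.
On [-1, 1], S(t) = 5 - 19/8·(t + 1) + 0·(t + 1)² + 3/32·(t + 1)³.
With (t + 1) = 4/3: S(1/3) = 37/18.

2.0556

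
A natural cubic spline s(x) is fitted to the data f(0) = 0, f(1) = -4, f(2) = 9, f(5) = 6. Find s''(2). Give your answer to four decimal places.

Put M_i = s'' at the i-th knot. Here h = (1, 1, 3) and Δ = (-4, 13, -1), so the interior equations h_(i-1)·M_(i-1) + 2(h_(i-1)+h_i)·M_i + h_i·M_(i+1) = 6(Δ_i − Δ_(i-1)) read
  1·M_0 + 4·M_1 + 1·M_2 = 6(Δ_1 - Δ_0) = 102
  1·M_1 + 8·M_2 + 3·M_3 = 6(Δ_2 - Δ_1) = -84
Natural end conditions: M_0 = M_3 = 0.
Solving the tridiagonal system: M_0 = 0, M_1 = 900/31, M_2 = -438/31, M_3 = 0.

-14.1290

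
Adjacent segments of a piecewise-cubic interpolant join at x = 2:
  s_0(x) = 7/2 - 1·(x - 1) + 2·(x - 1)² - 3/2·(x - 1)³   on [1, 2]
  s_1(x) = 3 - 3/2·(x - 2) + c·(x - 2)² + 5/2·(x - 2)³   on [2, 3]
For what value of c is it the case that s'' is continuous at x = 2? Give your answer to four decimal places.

-2.5000

s_0''(x) = 4 - 9·(x - 1), so s_0''(2) = -5. On the right, s_1''(2) = 2c, so c = -5/2.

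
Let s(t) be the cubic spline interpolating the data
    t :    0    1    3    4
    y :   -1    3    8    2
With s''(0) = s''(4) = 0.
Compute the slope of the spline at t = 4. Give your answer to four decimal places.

Put m_i = s'' at the i-th knot. Here h = (1, 2, 1) and Δ = (4, 5/2, -6), so the interior equations h_(i-1)·m_(i-1) + 2(h_(i-1)+h_i)·m_i + h_i·m_(i+1) = 6(Δ_i − Δ_(i-1)) read
  1·m_0 + 6·m_1 + 2·m_2 = 6(Δ_1 - Δ_0) = -9
  2·m_1 + 6·m_2 + 1·m_3 = 6(Δ_2 - Δ_1) = -51
Natural end conditions: m_0 = m_3 = 0.
Forward elimination and back-substitution give m_0 = 0, m_1 = 3/2, m_2 = -9, m_3 = 0.
On [3, 4], s'(t) = b_2 + 2c_2·(t - 3) + 3d_2·(t - 3)² with b_2 = Δ_2 - h_2(2m_2 + m_3)/6 = -3, c_2 = m_2/2 = -9/2, d_2 = (m_3 - m_2)/(6h_2) = 3/2. So s'(4) = -15/2.

-7.5000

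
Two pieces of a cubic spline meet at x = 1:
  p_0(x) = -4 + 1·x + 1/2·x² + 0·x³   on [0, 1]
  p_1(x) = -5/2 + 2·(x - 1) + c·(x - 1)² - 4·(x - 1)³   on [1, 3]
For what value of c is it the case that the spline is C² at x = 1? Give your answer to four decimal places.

p_0''(x) = 1 + 0·x, so p_0''(1) = 1. On the right, p_1''(1) = 2c, so c = 1/2.

0.5000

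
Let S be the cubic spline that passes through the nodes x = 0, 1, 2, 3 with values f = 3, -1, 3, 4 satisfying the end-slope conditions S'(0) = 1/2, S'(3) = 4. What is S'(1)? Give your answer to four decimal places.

Put M_i = S'' at the i-th knot. Here h = (1, 1, 1) and Δ = (-4, 4, 1), so the interior equations h_(i-1)·M_(i-1) + 2(h_(i-1)+h_i)·M_i + h_i·M_(i+1) = 6(Δ_i − Δ_(i-1)) read
  1·M_0 + 4·M_1 + 1·M_2 = 6(Δ_1 - Δ_0) = 48
  1·M_1 + 4·M_2 + 1·M_3 = 6(Δ_2 - Δ_1) = -18
Clamped end conditions give two more equations: 2h_0·M_0 + h_0·M_1 = 6(Δ_0 - S'(0)) = -27 and h_2·M_2 + 2h_2·M_3 = 6(S'(3) - Δ_2) = 18.
Forward elimination and back-substitution give M_0 = -364/15, M_1 = 323/15, M_2 = -208/15, M_3 = 239/15.
On [1, 2], S'(x) = b_1 + 2c_1·(x - 1) + 3d_1·(x - 1)² with b_1 = Δ_1 - h_1(2M_1 + M_2)/6 = -13/15, c_1 = M_1/2 = 323/30, d_1 = (M_2 - M_1)/(6h_1) = -59/10. So S'(1) = -13/15.

-0.8667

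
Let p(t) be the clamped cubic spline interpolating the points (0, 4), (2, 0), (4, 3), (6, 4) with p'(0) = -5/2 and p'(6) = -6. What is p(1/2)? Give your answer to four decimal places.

Write M_i for p''(x_i). With h_i = 2, 2, 2 and divided differences Δ_i = -2, 3/2, 1/2, the continuity of p' gives the tridiagonal system
  2·M_0 + 8·M_1 + 2·M_2 = 6(Δ_1 - Δ_0) = 21
  2·M_1 + 8·M_2 + 2·M_3 = 6(Δ_2 - Δ_1) = -6
Clamped end conditions give two more equations: 2h_0·M_0 + h_0·M_1 = 6(Δ_0 - p'(0)) = 3 and h_2·M_2 + 2h_2·M_3 = 6(p'(6) - Δ_2) = -39.
Solving: M_0 = -7/15, M_1 = 73/30, M_2 = 37/30, M_3 = -311/30.
On [0, 2], p(t) = 4 - 5/2·t - 7/30·t² + 29/120·t³.
With t = 1/2: p(1/2) = 871/320.

2.7219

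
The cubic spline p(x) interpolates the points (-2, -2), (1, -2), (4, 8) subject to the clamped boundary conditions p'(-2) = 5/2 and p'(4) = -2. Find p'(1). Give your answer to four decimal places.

With m_i denoting the second derivative at x_i, h_i = 3, 3, and Δ_i = (y_(i+1) − y_i)/h_i = 0, 10/3:
  3·m_0 + 12·m_1 + 3·m_2 = 6(Δ_1 - Δ_0) = 20
Clamped end conditions give two more equations: 2h_0·m_0 + h_0·m_1 = 6(Δ_0 - p'(-2)) = -15 and h_1·m_1 + 2h_1·m_2 = 6(p'(4) - Δ_1) = -32.
Hence m_0 = -59/12, m_1 = 29/6, m_2 = -31/4.
On [1, 4], p'(x) = b_1 + 2c_1·(x - 1) + 3d_1·(x - 1)² with b_1 = Δ_1 - h_1(2m_1 + m_2)/6 = 19/8, c_1 = m_1/2 = 29/12, d_1 = (m_2 - m_1)/(6h_1) = -151/216. So p'(1) = 19/8.

2.3750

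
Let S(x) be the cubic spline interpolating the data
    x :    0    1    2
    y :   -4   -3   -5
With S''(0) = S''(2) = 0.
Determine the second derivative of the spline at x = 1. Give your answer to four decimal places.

-4.5000

With m_i denoting the second derivative at x_i, h_i = 1, 1, and Δ_i = (y_(i+1) − y_i)/h_i = 1, -2:
  1·m_0 + 4·m_1 + 1·m_2 = 6(Δ_1 - Δ_0) = -18
Natural end conditions: m_0 = m_2 = 0.
Solving the tridiagonal system: m_0 = 0, m_1 = -9/2, m_2 = 0.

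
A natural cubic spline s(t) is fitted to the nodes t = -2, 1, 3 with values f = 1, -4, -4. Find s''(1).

1

Let σ_i = s''(x_i). Step sizes h_i = 3, 2; slopes of the chords Δ_i = (y_(i+1) - y_i)/h_i = -5/3, 0.
  3·σ_0 + 10·σ_1 + 2·σ_2 = 6(Δ_1 - Δ_0) = 10
Natural end conditions: σ_0 = σ_2 = 0.
Solving the tridiagonal system: σ_0 = 0, σ_1 = 1, σ_2 = 0.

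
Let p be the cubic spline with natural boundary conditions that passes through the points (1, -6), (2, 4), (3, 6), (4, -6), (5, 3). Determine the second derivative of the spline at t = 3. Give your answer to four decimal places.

-29.5714

Let σ_i = p''(x_i). Step sizes h_i = 1, 1, 1, 1; slopes of the chords Δ_i = (y_(i+1) - y_i)/h_i = 10, 2, -12, 9.
  1·σ_0 + 4·σ_1 + 1·σ_2 = 6(Δ_1 - Δ_0) = -48
  1·σ_1 + 4·σ_2 + 1·σ_3 = 6(Δ_2 - Δ_1) = -84
  1·σ_2 + 4·σ_3 + 1·σ_4 = 6(Δ_3 - Δ_2) = 126
Natural end conditions: σ_0 = σ_4 = 0.
Hence σ_0 = 0, σ_1 = -129/28, σ_2 = -207/7, σ_3 = 1089/28, σ_4 = 0.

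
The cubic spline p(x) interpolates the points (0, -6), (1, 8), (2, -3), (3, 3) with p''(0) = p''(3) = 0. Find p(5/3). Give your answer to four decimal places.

0.6815

Write m_i for p''(x_i). With h_i = 1, 1, 1 and divided differences Δ_i = 14, -11, 6, the continuity of p' gives the tridiagonal system
  1·m_0 + 4·m_1 + 1·m_2 = 6(Δ_1 - Δ_0) = -150
  1·m_1 + 4·m_2 + 1·m_3 = 6(Δ_2 - Δ_1) = 102
Natural end conditions: m_0 = m_3 = 0.
Hence m_0 = 0, m_1 = -234/5, m_2 = 186/5, m_3 = 0.
On [1, 2], p(x) = 8 - 8/5·(x - 1) - 117/5·(x - 1)² + 14·(x - 1)³.
With (x - 1) = 2/3: p(5/3) = 92/135.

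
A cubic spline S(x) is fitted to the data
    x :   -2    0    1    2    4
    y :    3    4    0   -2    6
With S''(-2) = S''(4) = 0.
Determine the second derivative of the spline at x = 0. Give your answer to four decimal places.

Let σ_i = S''(x_i). Step sizes h_i = 2, 1, 1, 2; slopes of the chords Δ_i = (y_(i+1) - y_i)/h_i = 1/2, -4, -2, 4.
  2·σ_0 + 6·σ_1 + 1·σ_2 = 6(Δ_1 - Δ_0) = -27
  1·σ_1 + 4·σ_2 + 1·σ_3 = 6(Δ_2 - Δ_1) = 12
  1·σ_2 + 6·σ_3 + 2·σ_4 = 6(Δ_3 - Δ_2) = 36
Natural end conditions: σ_0 = σ_4 = 0.
Solving: σ_0 = 0, σ_1 = -219/44, σ_2 = 63/22, σ_3 = 243/44, σ_4 = 0.

-4.9773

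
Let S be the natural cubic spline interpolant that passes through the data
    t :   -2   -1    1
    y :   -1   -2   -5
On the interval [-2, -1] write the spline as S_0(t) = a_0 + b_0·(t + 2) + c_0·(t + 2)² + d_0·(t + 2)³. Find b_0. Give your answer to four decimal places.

Write M_i for S''(x_i). With h_i = 1, 2 and divided differences Δ_i = -1, -3/2, the continuity of S' gives the tridiagonal system
  1·M_0 + 6·M_1 + 2·M_2 = 6(Δ_1 - Δ_0) = -3
Natural end conditions: M_0 = M_2 = 0.
Solving: M_0 = 0, M_1 = -1/2, M_2 = 0.
On [-2, -1], with S_0(t) = a_0 + b_0·(t + 2) + c_0·(t + 2)² + d_0·(t + 2)³: c_0 = M_0/2 = 0, d_0 = (M_1 - M_0)/(6h_0) = -1/12, b_0 = Δ_0 - h_0(2M_0 + M_1)/6 = -11/12.

-0.9167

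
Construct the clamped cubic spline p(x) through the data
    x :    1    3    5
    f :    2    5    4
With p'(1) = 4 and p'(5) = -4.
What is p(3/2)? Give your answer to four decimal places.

3.5234

With m_i denoting the second derivative at x_i, h_i = 2, 2, and Δ_i = (y_(i+1) − y_i)/h_i = 3/2, -1/2:
  2·m_0 + 8·m_1 + 2·m_2 = 6(Δ_1 - Δ_0) = -12
Clamped end conditions give two more equations: 2h_0·m_0 + h_0·m_1 = 6(Δ_0 - p'(1)) = -15 and h_1·m_1 + 2h_1·m_2 = 6(p'(5) - Δ_1) = -21.
Solving the tridiagonal system: m_0 = -17/4, m_1 = 1, m_2 = -23/4.
On [1, 3], p(x) = 2 + 4·(x - 1) - 17/8·(x - 1)² + 7/16·(x - 1)³.
With (x - 1) = 1/2: p(3/2) = 451/128.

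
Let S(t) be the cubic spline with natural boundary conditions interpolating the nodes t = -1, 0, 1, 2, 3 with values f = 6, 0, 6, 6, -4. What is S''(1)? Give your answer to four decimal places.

-11.1429

Let m_i = S''(x_i). Step sizes h_i = 1, 1, 1, 1; slopes of the chords Δ_i = (y_(i+1) - y_i)/h_i = -6, 6, 0, -10.
  1·m_0 + 4·m_1 + 1·m_2 = 6(Δ_1 - Δ_0) = 72
  1·m_1 + 4·m_2 + 1·m_3 = 6(Δ_2 - Δ_1) = -36
  1·m_2 + 4·m_3 + 1·m_4 = 6(Δ_3 - Δ_2) = -60
Natural end conditions: m_0 = m_4 = 0.
Solving: m_0 = 0, m_1 = 291/14, m_2 = -78/7, m_3 = -171/14, m_4 = 0.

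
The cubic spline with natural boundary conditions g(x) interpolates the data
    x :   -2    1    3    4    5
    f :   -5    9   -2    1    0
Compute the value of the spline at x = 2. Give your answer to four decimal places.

2.4381

Put M_i = g'' at the i-th knot. Here h = (3, 2, 1, 1) and Δ = (14/3, -11/2, 3, -1), so the interior equations h_(i-1)·M_(i-1) + 2(h_(i-1)+h_i)·M_i + h_i·M_(i+1) = 6(Δ_i − Δ_(i-1)) read
  3·M_0 + 10·M_1 + 2·M_2 = 6(Δ_1 - Δ_0) = -61
  2·M_1 + 6·M_2 + 1·M_3 = 6(Δ_2 - Δ_1) = 51
  1·M_2 + 4·M_3 + 1·M_4 = 6(Δ_3 - Δ_2) = -24
Natural end conditions: M_0 = M_4 = 0.
Solving the tridiagonal system: M_0 = 0, M_1 = -1859/214, M_2 = 1384/107, M_3 = -988/107, M_4 = 0.
On [1, 3], g(x) = 9 - 2581/642·(x - 1) - 1859/428·(x - 1)² + 4627/2568·(x - 1)³.
With (x - 1) = 1: g(2) = 2087/856.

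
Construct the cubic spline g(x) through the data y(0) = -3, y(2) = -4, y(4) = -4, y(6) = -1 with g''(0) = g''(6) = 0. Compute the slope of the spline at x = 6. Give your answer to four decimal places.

Let M_i = g''(x_i). Step sizes h_i = 2, 2, 2; slopes of the chords Δ_i = (y_(i+1) - y_i)/h_i = -1/2, 0, 3/2.
  2·M_0 + 8·M_1 + 2·M_2 = 6(Δ_1 - Δ_0) = 3
  2·M_1 + 8·M_2 + 2·M_3 = 6(Δ_2 - Δ_1) = 9
Natural end conditions: M_0 = M_3 = 0.
Solving: M_0 = 0, M_1 = 1/10, M_2 = 11/10, M_3 = 0.
On [4, 6], g'(x) = b_2 + 2c_2·(x - 4) + 3d_2·(x - 4)² with b_2 = Δ_2 - h_2(2M_2 + M_3)/6 = 23/30, c_2 = M_2/2 = 11/20, d_2 = (M_3 - M_2)/(6h_2) = -11/120. So g'(6) = 28/15.

1.8667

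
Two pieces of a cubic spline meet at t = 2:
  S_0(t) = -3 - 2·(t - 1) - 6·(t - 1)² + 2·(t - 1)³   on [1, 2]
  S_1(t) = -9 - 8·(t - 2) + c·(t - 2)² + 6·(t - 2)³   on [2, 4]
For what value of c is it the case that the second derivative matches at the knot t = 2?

0

S_0''(t) = -12 + 12·(t - 1), so S_0''(2) = 0. On the right, S_1''(2) = 2c, so c = 0.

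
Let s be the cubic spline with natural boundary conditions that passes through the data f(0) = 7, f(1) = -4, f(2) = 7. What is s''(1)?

With M_i denoting the second derivative at x_i, h_i = 1, 1, and Δ_i = (y_(i+1) − y_i)/h_i = -11, 11:
  1·M_0 + 4·M_1 + 1·M_2 = 6(Δ_1 - Δ_0) = 132
Natural end conditions: M_0 = M_2 = 0.
Solving the tridiagonal system: M_0 = 0, M_1 = 33, M_2 = 0.

33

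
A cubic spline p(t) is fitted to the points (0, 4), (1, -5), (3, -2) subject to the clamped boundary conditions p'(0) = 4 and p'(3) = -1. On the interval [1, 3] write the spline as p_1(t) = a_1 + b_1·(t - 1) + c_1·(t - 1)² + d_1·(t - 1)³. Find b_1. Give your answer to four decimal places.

Let σ_i = p''(x_i). Step sizes h_i = 1, 2; slopes of the chords Δ_i = (y_(i+1) - y_i)/h_i = -9, 3/2.
  1·σ_0 + 6·σ_1 + 2·σ_2 = 6(Δ_1 - Δ_0) = 63
Clamped end conditions give two more equations: 2h_0·σ_0 + h_0·σ_1 = 6(Δ_0 - p'(0)) = -78 and h_1·σ_1 + 2h_1·σ_2 = 6(p'(3) - Δ_1) = -15.
Hence σ_0 = -307/6, σ_1 = 73/3, σ_2 = -191/12.
On [1, 3], with p_1(t) = a_1 + b_1·(t - 1) + c_1·(t - 1)² + d_1·(t - 1)³: c_1 = σ_1/2 = 73/6, d_1 = (σ_2 - σ_1)/(6h_1) = -161/48, b_1 = Δ_1 - h_1(2σ_1 + σ_2)/6 = -113/12.

-9.4167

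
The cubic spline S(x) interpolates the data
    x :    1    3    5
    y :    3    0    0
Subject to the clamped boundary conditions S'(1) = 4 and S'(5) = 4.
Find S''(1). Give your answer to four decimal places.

-9.3750

With σ_i denoting the second derivative at x_i, h_i = 2, 2, and Δ_i = (y_(i+1) − y_i)/h_i = -3/2, 0:
  2·σ_0 + 8·σ_1 + 2·σ_2 = 6(Δ_1 - Δ_0) = 9
Clamped end conditions give two more equations: 2h_0·σ_0 + h_0·σ_1 = 6(Δ_0 - S'(1)) = -33 and h_1·σ_1 + 2h_1·σ_2 = 6(S'(5) - Δ_1) = 24.
Hence σ_0 = -75/8, σ_1 = 9/4, σ_2 = 39/8.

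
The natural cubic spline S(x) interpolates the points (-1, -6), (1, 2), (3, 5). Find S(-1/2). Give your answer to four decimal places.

-3.7070

Write m_i for S''(x_i). With h_i = 2, 2 and divided differences Δ_i = 4, 3/2, the continuity of S' gives the tridiagonal system
  2·m_0 + 8·m_1 + 2·m_2 = 6(Δ_1 - Δ_0) = -15
Natural end conditions: m_0 = m_2 = 0.
Hence m_0 = 0, m_1 = -15/8, m_2 = 0.
On [-1, 1], S(x) = -6 + 37/8·(x + 1) + 0·(x + 1)² - 5/32·(x + 1)³.
With (x + 1) = 1/2: S(-1/2) = -949/256.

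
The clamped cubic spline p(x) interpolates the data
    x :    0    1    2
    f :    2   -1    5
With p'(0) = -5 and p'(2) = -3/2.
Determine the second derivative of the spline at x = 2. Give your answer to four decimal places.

Let m_i = p''(x_i). Step sizes h_i = 1, 1; slopes of the chords Δ_i = (y_(i+1) - y_i)/h_i = -3, 6.
  1·m_0 + 4·m_1 + 1·m_2 = 6(Δ_1 - Δ_0) = 54
Clamped end conditions give two more equations: 2h_0·m_0 + h_0·m_1 = 6(Δ_0 - p'(0)) = 12 and h_1·m_1 + 2h_1·m_2 = 6(p'(2) - Δ_1) = -45.
Hence m_0 = -23/4, m_1 = 47/2, m_2 = -137/4.

-34.2500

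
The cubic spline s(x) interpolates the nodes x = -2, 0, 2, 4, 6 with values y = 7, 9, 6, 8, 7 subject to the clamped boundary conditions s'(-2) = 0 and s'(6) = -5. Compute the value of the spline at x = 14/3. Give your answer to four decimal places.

Put M_i = s'' at the i-th knot. Here h = (2, 2, 2, 2) and Δ = (1, -3/2, 1, -1/2), so the interior equations h_(i-1)·M_(i-1) + 2(h_(i-1)+h_i)·M_i + h_i·M_(i+1) = 6(Δ_i − Δ_(i-1)) read
  2·M_0 + 8·M_1 + 2·M_2 = 6(Δ_1 - Δ_0) = -15
  2·M_1 + 8·M_2 + 2·M_3 = 6(Δ_2 - Δ_1) = 15
  2·M_2 + 8·M_3 + 2·M_4 = 6(Δ_3 - Δ_2) = -9
Clamped end conditions give two more equations: 2h_0·M_0 + h_0·M_1 = 6(Δ_0 - s'(-2)) = 6 and h_3·M_3 + 2h_3·M_4 = 6(s'(6) - Δ_3) = -27.
Forward elimination and back-substitution give M_0 = 89/28, M_1 = -47/14, M_2 = 11/4, M_3 = -1/7, M_4 = -187/28.
On [4, 6], s(x) = 8 + 51/28·(x - 4) - 1/14·(x - 4)² - 61/112·(x - 4)³.
With (x - 4) = 2/3: s(14/3) = 1705/189.

9.0212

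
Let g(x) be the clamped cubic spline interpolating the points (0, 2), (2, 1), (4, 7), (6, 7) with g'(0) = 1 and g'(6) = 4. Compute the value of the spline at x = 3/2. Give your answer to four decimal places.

Let M_i = g''(x_i). Step sizes h_i = 2, 2, 2; slopes of the chords Δ_i = (y_(i+1) - y_i)/h_i = -1/2, 3, 0.
  2·M_0 + 8·M_1 + 2·M_2 = 6(Δ_1 - Δ_0) = 21
  2·M_1 + 8·M_2 + 2·M_3 = 6(Δ_2 - Δ_1) = -18
Clamped end conditions give two more equations: 2h_0·M_0 + h_0·M_1 = 6(Δ_0 - g'(0)) = -9 and h_2·M_2 + 2h_2·M_3 = 6(g'(6) - Δ_2) = 24.
Solving: M_0 = -49/10, M_1 = 53/10, M_2 = -29/5, M_3 = 89/10.
On [0, 2], g(x) = 2 + 1·x - 49/20·x² + 17/20·x³.
With x = 3/2: g(3/2) = 137/160.

0.8563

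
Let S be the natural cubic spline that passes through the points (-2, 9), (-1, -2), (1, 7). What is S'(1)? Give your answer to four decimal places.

Write σ_i for S''(x_i). With h_i = 1, 2 and divided differences Δ_i = -11, 9/2, the continuity of S' gives the tridiagonal system
  1·σ_0 + 6·σ_1 + 2·σ_2 = 6(Δ_1 - Δ_0) = 93
Natural end conditions: σ_0 = σ_2 = 0.
Solving: σ_0 = 0, σ_1 = 31/2, σ_2 = 0.
On [-1, 1], S'(x) = b_1 + 2c_1·(x + 1) + 3d_1·(x + 1)² with b_1 = Δ_1 - h_1(2σ_1 + σ_2)/6 = -35/6, c_1 = σ_1/2 = 31/4, d_1 = (σ_2 - σ_1)/(6h_1) = -31/24. So S'(1) = 29/3.

9.6667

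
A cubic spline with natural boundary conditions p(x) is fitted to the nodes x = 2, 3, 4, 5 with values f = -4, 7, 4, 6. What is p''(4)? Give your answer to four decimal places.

13.6000

Let m_i = p''(x_i). Step sizes h_i = 1, 1, 1; slopes of the chords Δ_i = (y_(i+1) - y_i)/h_i = 11, -3, 2.
  1·m_0 + 4·m_1 + 1·m_2 = 6(Δ_1 - Δ_0) = -84
  1·m_1 + 4·m_2 + 1·m_3 = 6(Δ_2 - Δ_1) = 30
Natural end conditions: m_0 = m_3 = 0.
Hence m_0 = 0, m_1 = -122/5, m_2 = 68/5, m_3 = 0.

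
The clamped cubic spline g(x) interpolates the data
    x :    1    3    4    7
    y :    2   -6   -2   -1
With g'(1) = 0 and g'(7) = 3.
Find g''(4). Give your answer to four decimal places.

Let m_i = g''(x_i). Step sizes h_i = 2, 1, 3; slopes of the chords Δ_i = (y_(i+1) - y_i)/h_i = -4, 4, 1/3.
  2·m_0 + 6·m_1 + 1·m_2 = 6(Δ_1 - Δ_0) = 48
  1·m_1 + 8·m_2 + 3·m_3 = 6(Δ_2 - Δ_1) = -22
Clamped end conditions give two more equations: 2h_0·m_0 + h_0·m_1 = 6(Δ_0 - g'(1)) = -24 and h_2·m_2 + 2h_2·m_3 = 6(g'(7) - Δ_2) = 16.
Hence m_0 = -38/3, m_1 = 40/3, m_2 = -20/3, m_3 = 6.

-6.6667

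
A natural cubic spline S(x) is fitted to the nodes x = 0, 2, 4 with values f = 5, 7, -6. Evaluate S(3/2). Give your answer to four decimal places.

With m_i denoting the second derivative at x_i, h_i = 2, 2, and Δ_i = (y_(i+1) − y_i)/h_i = 1, -13/2:
  2·m_0 + 8·m_1 + 2·m_2 = 6(Δ_1 - Δ_0) = -45
Natural end conditions: m_0 = m_2 = 0.
Solving: m_0 = 0, m_1 = -45/8, m_2 = 0.
On [0, 2], S(x) = 5 + 23/8·x + 0·x² - 15/32·x³.
With x = 3/2: S(3/2) = 1979/256.

7.7305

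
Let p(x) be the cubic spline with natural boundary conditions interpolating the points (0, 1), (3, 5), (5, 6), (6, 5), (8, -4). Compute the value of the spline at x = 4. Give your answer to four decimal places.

5.7906

Write M_i for p''(x_i). With h_i = 3, 2, 1, 2 and divided differences Δ_i = 4/3, 1/2, -1, -9/2, the continuity of p' gives the tridiagonal system
  3·M_0 + 10·M_1 + 2·M_2 = 6(Δ_1 - Δ_0) = -5
  2·M_1 + 6·M_2 + 1·M_3 = 6(Δ_2 - Δ_1) = -9
  1·M_2 + 6·M_3 + 2·M_4 = 6(Δ_3 - Δ_2) = -21
Natural end conditions: M_0 = M_4 = 0.
Forward elimination and back-substitution give M_0 = 0, M_1 = -109/326, M_2 = -135/163, M_3 = -548/163, M_4 = 0.
On [3, 5], p(x) = 5 + 977/978·(x - 3) - 109/652·(x - 3)² - 161/3912·(x - 3)³.
With (x - 3) = 1: p(4) = 7551/1304.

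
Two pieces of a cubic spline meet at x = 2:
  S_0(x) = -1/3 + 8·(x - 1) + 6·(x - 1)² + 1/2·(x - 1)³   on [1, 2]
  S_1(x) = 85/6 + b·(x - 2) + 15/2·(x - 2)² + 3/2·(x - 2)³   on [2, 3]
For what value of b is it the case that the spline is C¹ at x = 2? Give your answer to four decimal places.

S_0'(x) = 8 + 12·(x - 1) + 3/2·(x - 1)², so S_0'(2) = 43/2. On the right, S_1'(2) = b, so b = 43/2.

21.5000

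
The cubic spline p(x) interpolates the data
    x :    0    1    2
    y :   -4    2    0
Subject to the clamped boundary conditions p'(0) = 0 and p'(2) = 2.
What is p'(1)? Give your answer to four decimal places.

2.5000

Let σ_i = p''(x_i). Step sizes h_i = 1, 1; slopes of the chords Δ_i = (y_(i+1) - y_i)/h_i = 6, -2.
  1·σ_0 + 4·σ_1 + 1·σ_2 = 6(Δ_1 - Δ_0) = -48
Clamped end conditions give two more equations: 2h_0·σ_0 + h_0·σ_1 = 6(Δ_0 - p'(0)) = 36 and h_1·σ_1 + 2h_1·σ_2 = 6(p'(2) - Δ_1) = 24.
Solving: σ_0 = 31, σ_1 = -26, σ_2 = 25.
On [1, 2], p'(x) = b_1 + 2c_1·(x - 1) + 3d_1·(x - 1)² with b_1 = Δ_1 - h_1(2σ_1 + σ_2)/6 = 5/2, c_1 = σ_1/2 = -13, d_1 = (σ_2 - σ_1)/(6h_1) = 17/2. So p'(1) = 5/2.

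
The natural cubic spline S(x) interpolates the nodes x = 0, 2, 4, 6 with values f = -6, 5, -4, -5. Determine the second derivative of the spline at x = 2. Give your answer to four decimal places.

-8.8000

With M_i denoting the second derivative at x_i, h_i = 2, 2, 2, and Δ_i = (y_(i+1) − y_i)/h_i = 11/2, -9/2, -1/2:
  2·M_0 + 8·M_1 + 2·M_2 = 6(Δ_1 - Δ_0) = -60
  2·M_1 + 8·M_2 + 2·M_3 = 6(Δ_2 - Δ_1) = 24
Natural end conditions: M_0 = M_3 = 0.
Hence M_0 = 0, M_1 = -44/5, M_2 = 26/5, M_3 = 0.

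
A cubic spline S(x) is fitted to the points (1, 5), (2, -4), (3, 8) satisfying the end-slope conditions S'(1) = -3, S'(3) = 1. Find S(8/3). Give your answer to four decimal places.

4.9444

With M_i denoting the second derivative at x_i, h_i = 1, 1, and Δ_i = (y_(i+1) − y_i)/h_i = -9, 12:
  1·M_0 + 4·M_1 + 1·M_2 = 6(Δ_1 - Δ_0) = 126
Clamped end conditions give two more equations: 2h_0·M_0 + h_0·M_1 = 6(Δ_0 - S'(1)) = -36 and h_1·M_1 + 2h_1·M_2 = 6(S'(3) - Δ_1) = -66.
Solving: M_0 = -95/2, M_1 = 59, M_2 = -125/2.
On [2, 3], S(x) = -4 + 11/4·(x - 2) + 59/2·(x - 2)² - 81/4·(x - 2)³.
With (x - 2) = 2/3: S(8/3) = 89/18.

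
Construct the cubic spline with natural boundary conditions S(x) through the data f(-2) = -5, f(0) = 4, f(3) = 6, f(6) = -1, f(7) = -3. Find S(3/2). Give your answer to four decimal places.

6.7615

Put M_i = S'' at the i-th knot. Here h = (2, 3, 3, 1) and Δ = (9/2, 2/3, -7/3, -2), so the interior equations h_(i-1)·M_(i-1) + 2(h_(i-1)+h_i)·M_i + h_i·M_(i+1) = 6(Δ_i − Δ_(i-1)) read
  2·M_0 + 10·M_1 + 3·M_2 = 6(Δ_1 - Δ_0) = -23
  3·M_1 + 12·M_2 + 3·M_3 = 6(Δ_2 - Δ_1) = -18
  3·M_2 + 8·M_3 + 1·M_4 = 6(Δ_3 - Δ_2) = 2
Natural end conditions: M_0 = M_4 = 0.
Solving the tridiagonal system: M_0 = 0, M_1 = -517/266, M_2 = -158/133, M_3 = 185/266, M_4 = 0.
On [0, 3], S(x) = 4 + 2557/798·x - 517/532·x² + 67/1596·x³.
With x = 3/2: S(3/2) = 4111/608.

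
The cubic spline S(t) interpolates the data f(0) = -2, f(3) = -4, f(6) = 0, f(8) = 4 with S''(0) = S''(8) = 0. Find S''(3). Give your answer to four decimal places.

0.9730

Write M_i for S''(x_i). With h_i = 3, 3, 2 and divided differences Δ_i = -2/3, 4/3, 2, the continuity of S' gives the tridiagonal system
  3·M_0 + 12·M_1 + 3·M_2 = 6(Δ_1 - Δ_0) = 12
  3·M_1 + 10·M_2 + 2·M_3 = 6(Δ_2 - Δ_1) = 4
Natural end conditions: M_0 = M_3 = 0.
Hence M_0 = 0, M_1 = 36/37, M_2 = 4/37, M_3 = 0.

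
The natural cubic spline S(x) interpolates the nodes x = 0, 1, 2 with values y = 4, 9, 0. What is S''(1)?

Write m_i for S''(x_i). With h_i = 1, 1 and divided differences Δ_i = 5, -9, the continuity of S' gives the tridiagonal system
  1·m_0 + 4·m_1 + 1·m_2 = 6(Δ_1 - Δ_0) = -84
Natural end conditions: m_0 = m_2 = 0.
Solving: m_0 = 0, m_1 = -21, m_2 = 0.

-21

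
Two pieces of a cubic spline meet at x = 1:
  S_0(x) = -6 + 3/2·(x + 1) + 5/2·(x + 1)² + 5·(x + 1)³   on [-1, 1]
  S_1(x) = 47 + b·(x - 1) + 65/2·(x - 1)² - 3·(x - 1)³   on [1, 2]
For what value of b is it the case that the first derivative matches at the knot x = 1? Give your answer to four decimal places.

71.5000

S_0'(x) = 3/2 + 5·(x + 1) + 15·(x + 1)², so S_0'(1) = 143/2. On the right, S_1'(1) = b, so b = 143/2.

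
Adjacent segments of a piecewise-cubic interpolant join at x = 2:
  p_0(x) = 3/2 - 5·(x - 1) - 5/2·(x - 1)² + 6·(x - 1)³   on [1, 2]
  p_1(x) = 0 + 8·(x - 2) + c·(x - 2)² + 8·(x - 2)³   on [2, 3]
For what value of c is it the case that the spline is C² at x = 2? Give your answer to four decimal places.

15.5000

p_0''(x) = -5 + 36·(x - 1), so p_0''(2) = 31. On the right, p_1''(2) = 2c, so c = 31/2.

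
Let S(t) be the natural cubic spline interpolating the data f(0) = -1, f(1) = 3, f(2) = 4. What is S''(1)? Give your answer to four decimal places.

Put σ_i = S'' at the i-th knot. Here h = (1, 1) and Δ = (4, 1), so the interior equations h_(i-1)·σ_(i-1) + 2(h_(i-1)+h_i)·σ_i + h_i·σ_(i+1) = 6(Δ_i − Δ_(i-1)) read
  1·σ_0 + 4·σ_1 + 1·σ_2 = 6(Δ_1 - Δ_0) = -18
Natural end conditions: σ_0 = σ_2 = 0.
Forward elimination and back-substitution give σ_0 = 0, σ_1 = -9/2, σ_2 = 0.

-4.5000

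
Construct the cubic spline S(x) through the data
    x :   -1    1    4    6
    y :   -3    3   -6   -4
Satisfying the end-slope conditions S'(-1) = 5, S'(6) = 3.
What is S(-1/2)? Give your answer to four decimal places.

Let M_i = S''(x_i). Step sizes h_i = 2, 3, 2; slopes of the chords Δ_i = (y_(i+1) - y_i)/h_i = 3, -3, 1.
  2·M_0 + 10·M_1 + 3·M_2 = 6(Δ_1 - Δ_0) = -36
  3·M_1 + 10·M_2 + 2·M_3 = 6(Δ_2 - Δ_1) = 24
Clamped end conditions give two more equations: 2h_0·M_0 + h_0·M_1 = 6(Δ_0 - S'(-1)) = -12 and h_2·M_2 + 2h_2·M_3 = 6(S'(6) - Δ_2) = 12.
Forward elimination and back-substitution give M_0 = -3/4, M_1 = -9/2, M_2 = 7/2, M_3 = 5/4.
On [-1, 1], S(x) = -3 + 5·(x + 1) - 3/8·(x + 1)² - 5/16·(x + 1)³.
With (x + 1) = 1/2: S(-1/2) = -81/128.

-0.6328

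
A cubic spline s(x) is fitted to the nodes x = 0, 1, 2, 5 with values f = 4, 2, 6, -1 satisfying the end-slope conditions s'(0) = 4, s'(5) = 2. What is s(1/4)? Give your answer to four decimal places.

Write m_i for s''(x_i). With h_i = 1, 1, 3 and divided differences Δ_i = -2, 4, -7/3, the continuity of s' gives the tridiagonal system
  1·m_0 + 4·m_1 + 1·m_2 = 6(Δ_1 - Δ_0) = 36
  1·m_1 + 8·m_2 + 3·m_3 = 6(Δ_2 - Δ_1) = -38
Clamped end conditions give two more equations: 2h_0·m_0 + h_0·m_1 = 6(Δ_0 - s'(0)) = -36 and h_2·m_2 + 2h_2·m_3 = 6(s'(5) - Δ_2) = 26.
Solving: m_0 = -790/29, m_1 = 536/29, m_2 = -310/29, m_3 = 842/87.
On [0, 1], s(x) = 4 + 4·x - 395/29·x² + 221/29·x³.
With x = 1/4: s(1/4) = 7921/1856.

4.2678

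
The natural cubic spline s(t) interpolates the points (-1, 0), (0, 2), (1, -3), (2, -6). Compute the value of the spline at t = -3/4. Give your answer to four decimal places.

Let σ_i = s''(x_i). Step sizes h_i = 1, 1, 1; slopes of the chords Δ_i = (y_(i+1) - y_i)/h_i = 2, -5, -3.
  1·σ_0 + 4·σ_1 + 1·σ_2 = 6(Δ_1 - Δ_0) = -42
  1·σ_1 + 4·σ_2 + 1·σ_3 = 6(Δ_2 - Δ_1) = 12
Natural end conditions: σ_0 = σ_3 = 0.
Solving the tridiagonal system: σ_0 = 0, σ_1 = -12, σ_2 = 6, σ_3 = 0.
On [-1, 0], s(t) = 0 + 4·(t + 1) + 0·(t + 1)² - 2·(t + 1)³.
With (t + 1) = 1/4: s(-3/4) = 31/32.

0.9688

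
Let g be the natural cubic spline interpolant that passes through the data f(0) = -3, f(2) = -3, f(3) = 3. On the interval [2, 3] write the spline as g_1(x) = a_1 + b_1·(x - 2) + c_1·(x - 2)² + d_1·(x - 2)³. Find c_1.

Write σ_i for g''(x_i). With h_i = 2, 1 and divided differences Δ_i = 0, 6, the continuity of g' gives the tridiagonal system
  2·σ_0 + 6·σ_1 + 1·σ_2 = 6(Δ_1 - Δ_0) = 36
Natural end conditions: σ_0 = σ_2 = 0.
Solving: σ_0 = 0, σ_1 = 6, σ_2 = 0.
On [2, 3], with g_1(x) = a_1 + b_1·(x - 2) + c_1·(x - 2)² + d_1·(x - 2)³: c_1 = σ_1/2 = 3, d_1 = (σ_2 - σ_1)/(6h_1) = -1, b_1 = Δ_1 - h_1(2σ_1 + σ_2)/6 = 4.

3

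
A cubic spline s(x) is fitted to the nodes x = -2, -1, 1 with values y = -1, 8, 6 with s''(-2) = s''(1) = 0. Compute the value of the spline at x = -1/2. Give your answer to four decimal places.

Let M_i = s''(x_i). Step sizes h_i = 1, 2; slopes of the chords Δ_i = (y_(i+1) - y_i)/h_i = 9, -1.
  1·M_0 + 6·M_1 + 2·M_2 = 6(Δ_1 - Δ_0) = -60
Natural end conditions: M_0 = M_2 = 0.
Solving: M_0 = 0, M_1 = -10, M_2 = 0.
On [-1, 1], s(x) = 8 + 17/3·(x + 1) - 5·(x + 1)² + 5/6·(x + 1)³.
With (x + 1) = 1/2: s(-1/2) = 155/16.

9.6875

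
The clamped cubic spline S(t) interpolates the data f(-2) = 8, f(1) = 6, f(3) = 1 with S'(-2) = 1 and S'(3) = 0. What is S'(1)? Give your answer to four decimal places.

-2.8500

Put m_i = S'' at the i-th knot. Here h = (3, 2) and Δ = (-2/3, -5/2), so the interior equations h_(i-1)·m_(i-1) + 2(h_(i-1)+h_i)·m_i + h_i·m_(i+1) = 6(Δ_i − Δ_(i-1)) read
  3·m_0 + 10·m_1 + 2·m_2 = 6(Δ_1 - Δ_0) = -11
Clamped end conditions give two more equations: 2h_0·m_0 + h_0·m_1 = 6(Δ_0 - S'(-2)) = -10 and h_1·m_1 + 2h_1·m_2 = 6(S'(3) - Δ_1) = 15.
Hence m_0 = -23/30, m_1 = -9/5, m_2 = 93/20.
On [1, 3], S'(t) = b_1 + 2c_1·(t - 1) + 3d_1·(t - 1)² with b_1 = Δ_1 - h_1(2m_1 + m_2)/6 = -57/20, c_1 = m_1/2 = -9/10, d_1 = (m_2 - m_1)/(6h_1) = 43/80. So S'(1) = -57/20.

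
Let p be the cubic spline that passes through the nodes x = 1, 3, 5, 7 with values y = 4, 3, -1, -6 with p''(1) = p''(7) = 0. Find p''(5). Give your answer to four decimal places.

-0.1000

With σ_i denoting the second derivative at x_i, h_i = 2, 2, 2, and Δ_i = (y_(i+1) − y_i)/h_i = -1/2, -2, -5/2:
  2·σ_0 + 8·σ_1 + 2·σ_2 = 6(Δ_1 - Δ_0) = -9
  2·σ_1 + 8·σ_2 + 2·σ_3 = 6(Δ_2 - Δ_1) = -3
Natural end conditions: σ_0 = σ_3 = 0.
Solving the tridiagonal system: σ_0 = 0, σ_1 = -11/10, σ_2 = -1/10, σ_3 = 0.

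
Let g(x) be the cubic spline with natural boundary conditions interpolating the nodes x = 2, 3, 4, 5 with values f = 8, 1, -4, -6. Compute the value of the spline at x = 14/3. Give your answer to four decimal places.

Let σ_i = g''(x_i). Step sizes h_i = 1, 1, 1; slopes of the chords Δ_i = (y_(i+1) - y_i)/h_i = -7, -5, -2.
  1·σ_0 + 4·σ_1 + 1·σ_2 = 6(Δ_1 - Δ_0) = 12
  1·σ_1 + 4·σ_2 + 1·σ_3 = 6(Δ_2 - Δ_1) = 18
Natural end conditions: σ_0 = σ_3 = 0.
Solving: σ_0 = 0, σ_1 = 2, σ_2 = 4, σ_3 = 0.
On [4, 5], g(x) = -4 - 10/3·(x - 4) + 2·(x - 4)² - 2/3·(x - 4)³.
With (x - 4) = 2/3: g(14/3) = -448/81.

-5.5309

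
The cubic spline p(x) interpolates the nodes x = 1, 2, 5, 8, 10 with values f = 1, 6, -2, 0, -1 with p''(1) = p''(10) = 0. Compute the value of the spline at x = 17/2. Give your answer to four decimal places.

0.1620

Let M_i = p''(x_i). Step sizes h_i = 1, 3, 3, 2; slopes of the chords Δ_i = (y_(i+1) - y_i)/h_i = 5, -8/3, 2/3, -1/2.
  1·M_0 + 8·M_1 + 3·M_2 = 6(Δ_1 - Δ_0) = -46
  3·M_1 + 12·M_2 + 3·M_3 = 6(Δ_2 - Δ_1) = 20
  3·M_2 + 10·M_3 + 2·M_4 = 6(Δ_3 - Δ_2) = -7
Natural end conditions: M_0 = M_4 = 0.
Hence M_0 = 0, M_1 = -1923/266, M_2 = 1574/399, M_3 = -501/266, M_4 = 0.
On [8, 10], p(x) = 0 + 201/266·(x - 8) - 501/532·(x - 8)² + 167/1064·(x - 8)³.
With (x - 8) = 1/2: p(17/2) = 197/1216.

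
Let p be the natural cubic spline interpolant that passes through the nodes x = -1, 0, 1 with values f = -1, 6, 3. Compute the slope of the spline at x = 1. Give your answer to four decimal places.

-5.5000

Write σ_i for p''(x_i). With h_i = 1, 1 and divided differences Δ_i = 7, -3, the continuity of p' gives the tridiagonal system
  1·σ_0 + 4·σ_1 + 1·σ_2 = 6(Δ_1 - Δ_0) = -60
Natural end conditions: σ_0 = σ_2 = 0.
Forward elimination and back-substitution give σ_0 = 0, σ_1 = -15, σ_2 = 0.
On [0, 1], p'(x) = b_1 + 2c_1·x + 3d_1·x² with b_1 = Δ_1 - h_1(2σ_1 + σ_2)/6 = 2, c_1 = σ_1/2 = -15/2, d_1 = (σ_2 - σ_1)/(6h_1) = 5/2. So p'(1) = -11/2.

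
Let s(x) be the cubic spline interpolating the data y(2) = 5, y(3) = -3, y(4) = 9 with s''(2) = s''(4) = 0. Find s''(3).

Put M_i = s'' at the i-th knot. Here h = (1, 1) and Δ = (-8, 12), so the interior equations h_(i-1)·M_(i-1) + 2(h_(i-1)+h_i)·M_i + h_i·M_(i+1) = 6(Δ_i − Δ_(i-1)) read
  1·M_0 + 4·M_1 + 1·M_2 = 6(Δ_1 - Δ_0) = 120
Natural end conditions: M_0 = M_2 = 0.
Forward elimination and back-substitution give M_0 = 0, M_1 = 30, M_2 = 0.

30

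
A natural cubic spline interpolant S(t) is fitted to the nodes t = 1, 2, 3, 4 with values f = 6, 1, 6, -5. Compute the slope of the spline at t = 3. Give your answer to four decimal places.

-1.1333

Write M_i for S''(x_i). With h_i = 1, 1, 1 and divided differences Δ_i = -5, 5, -11, the continuity of S' gives the tridiagonal system
  1·M_0 + 4·M_1 + 1·M_2 = 6(Δ_1 - Δ_0) = 60
  1·M_1 + 4·M_2 + 1·M_3 = 6(Δ_2 - Δ_1) = -96
Natural end conditions: M_0 = M_3 = 0.
Solving the tridiagonal system: M_0 = 0, M_1 = 112/5, M_2 = -148/5, M_3 = 0.
On [3, 4], S'(t) = b_2 + 2c_2·(t - 3) + 3d_2·(t - 3)² with b_2 = Δ_2 - h_2(2M_2 + M_3)/6 = -17/15, c_2 = M_2/2 = -74/5, d_2 = (M_3 - M_2)/(6h_2) = 74/15. So S'(3) = -17/15.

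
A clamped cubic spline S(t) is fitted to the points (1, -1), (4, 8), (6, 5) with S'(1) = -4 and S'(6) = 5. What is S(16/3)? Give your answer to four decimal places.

Write m_i for S''(x_i). With h_i = 3, 2 and divided differences Δ_i = 3, -3/2, the continuity of S' gives the tridiagonal system
  3·m_0 + 10·m_1 + 2·m_2 = 6(Δ_1 - Δ_0) = -27
Clamped end conditions give two more equations: 2h_0·m_0 + h_0·m_1 = 6(Δ_0 - S'(1)) = 42 and h_1·m_1 + 2h_1·m_2 = 6(S'(6) - Δ_1) = 39.
Solving the tridiagonal system: m_0 = 23/2, m_1 = -9, m_2 = 57/4.
On [4, 6], S(t) = 8 - 1/4·(t - 4) - 9/2·(t - 4)² + 31/16·(t - 4)³.
With (t - 4) = 4/3: S(16/3) = 115/27.

4.2593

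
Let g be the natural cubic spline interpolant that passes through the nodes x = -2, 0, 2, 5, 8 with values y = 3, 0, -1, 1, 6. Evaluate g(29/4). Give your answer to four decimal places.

Put M_i = g'' at the i-th knot. Here h = (2, 2, 3, 3) and Δ = (-3/2, -1/2, 2/3, 5/3), so the interior equations h_(i-1)·M_(i-1) + 2(h_(i-1)+h_i)·M_i + h_i·M_(i+1) = 6(Δ_i − Δ_(i-1)) read
  2·M_0 + 8·M_1 + 2·M_2 = 6(Δ_1 - Δ_0) = 6
  2·M_1 + 10·M_2 + 3·M_3 = 6(Δ_2 - Δ_1) = 7
  3·M_2 + 12·M_3 + 3·M_4 = 6(Δ_3 - Δ_2) = 6
Natural end conditions: M_0 = M_4 = 0.
Solving: M_0 = 0, M_1 = 89/140, M_2 = 16/35, M_3 = 27/70, M_4 = 0.
On [5, 8], g(x) = 1 + 269/210·(x - 5) + 27/140·(x - 5)² - 3/140·(x - 5)³.
With (x - 5) = 9/4: g(29/4) = 8269/1792.

4.6144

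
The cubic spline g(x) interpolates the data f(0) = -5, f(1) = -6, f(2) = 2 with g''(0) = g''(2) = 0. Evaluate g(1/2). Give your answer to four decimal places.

Write M_i for g''(x_i). With h_i = 1, 1 and divided differences Δ_i = -1, 8, the continuity of g' gives the tridiagonal system
  1·M_0 + 4·M_1 + 1·M_2 = 6(Δ_1 - Δ_0) = 54
Natural end conditions: M_0 = M_2 = 0.
Forward elimination and back-substitution give M_0 = 0, M_1 = 27/2, M_2 = 0.
On [0, 1], g(x) = -5 - 13/4·x + 0·x² + 9/4·x³.
With x = 1/2: g(1/2) = -203/32.

-6.3438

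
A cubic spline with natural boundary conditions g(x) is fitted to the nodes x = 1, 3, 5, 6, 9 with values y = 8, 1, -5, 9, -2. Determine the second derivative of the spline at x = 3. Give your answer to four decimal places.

-4.9506

Let m_i = g''(x_i). Step sizes h_i = 2, 2, 1, 3; slopes of the chords Δ_i = (y_(i+1) - y_i)/h_i = -7/2, -3, 14, -11/3.
  2·m_0 + 8·m_1 + 2·m_2 = 6(Δ_1 - Δ_0) = 3
  2·m_1 + 6·m_2 + 1·m_3 = 6(Δ_2 - Δ_1) = 102
  1·m_2 + 8·m_3 + 3·m_4 = 6(Δ_3 - Δ_2) = -106
Natural end conditions: m_0 = m_4 = 0.
Solving: m_0 = 0, m_1 = -1703/344, m_2 = 916/43, m_3 = -2737/172, m_4 = 0.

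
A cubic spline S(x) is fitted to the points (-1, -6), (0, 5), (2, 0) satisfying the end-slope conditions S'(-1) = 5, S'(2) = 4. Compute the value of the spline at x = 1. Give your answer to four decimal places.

3.3542

Put m_i = S'' at the i-th knot. Here h = (1, 2) and Δ = (11, -5/2), so the interior equations h_(i-1)·m_(i-1) + 2(h_(i-1)+h_i)·m_i + h_i·m_(i+1) = 6(Δ_i − Δ_(i-1)) read
  1·m_0 + 6·m_1 + 2·m_2 = 6(Δ_1 - Δ_0) = -81
Clamped end conditions give two more equations: 2h_0·m_0 + h_0·m_1 = 6(Δ_0 - S'(-1)) = 36 and h_1·m_1 + 2h_1·m_2 = 6(S'(2) - Δ_1) = 39.
Forward elimination and back-substitution give m_0 = 187/6, m_1 = -79/3, m_2 = 275/12.
On [0, 2], S(x) = 5 + 89/12·x - 79/6·x² + 197/48·x³.
With x = 1: S(1) = 161/48.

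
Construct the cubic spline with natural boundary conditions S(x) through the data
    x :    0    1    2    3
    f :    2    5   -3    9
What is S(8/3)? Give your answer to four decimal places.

Write M_i for S''(x_i). With h_i = 1, 1, 1 and divided differences Δ_i = 3, -8, 12, the continuity of S' gives the tridiagonal system
  1·M_0 + 4·M_1 + 1·M_2 = 6(Δ_1 - Δ_0) = -66
  1·M_1 + 4·M_2 + 1·M_3 = 6(Δ_2 - Δ_1) = 120
Natural end conditions: M_0 = M_3 = 0.
Hence M_0 = 0, M_1 = -128/5, M_2 = 182/5, M_3 = 0.
On [2, 3], S(x) = -3 - 2/15·(x - 2) + 91/5·(x - 2)² - 91/15·(x - 2)³.
With (x - 2) = 2/3: S(8/3) = 1297/405.

3.2025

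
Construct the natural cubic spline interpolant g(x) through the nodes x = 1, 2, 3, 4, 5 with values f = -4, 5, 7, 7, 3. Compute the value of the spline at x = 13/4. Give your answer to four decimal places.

Put σ_i = g'' at the i-th knot. Here h = (1, 1, 1, 1) and Δ = (9, 2, 0, -4), so the interior equations h_(i-1)·σ_(i-1) + 2(h_(i-1)+h_i)·σ_i + h_i·σ_(i+1) = 6(Δ_i − Δ_(i-1)) read
  1·σ_0 + 4·σ_1 + 1·σ_2 = 6(Δ_1 - Δ_0) = -42
  1·σ_1 + 4·σ_2 + 1·σ_3 = 6(Δ_2 - Δ_1) = -12
  1·σ_2 + 4·σ_3 + 1·σ_4 = 6(Δ_3 - Δ_2) = -24
Natural end conditions: σ_0 = σ_4 = 0.
Forward elimination and back-substitution give σ_0 = 0, σ_1 = -303/28, σ_2 = 9/7, σ_3 = -177/28, σ_4 = 0.
On [3, 4], g(x) = 7 + 5/8·(x - 3) + 9/14·(x - 3)² - 71/56·(x - 3)³.
With (x - 3) = 1/4: g(13/4) = 25721/3584.

7.1766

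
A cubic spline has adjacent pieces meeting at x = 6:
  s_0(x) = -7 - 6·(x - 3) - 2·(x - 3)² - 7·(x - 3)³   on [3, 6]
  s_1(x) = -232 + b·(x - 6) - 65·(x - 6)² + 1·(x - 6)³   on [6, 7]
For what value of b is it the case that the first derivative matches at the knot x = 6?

-207

s_0'(x) = -6 - 4·(x - 3) - 21·(x - 3)², so s_0'(6) = -207. On the right, s_1'(6) = b, so b = -207.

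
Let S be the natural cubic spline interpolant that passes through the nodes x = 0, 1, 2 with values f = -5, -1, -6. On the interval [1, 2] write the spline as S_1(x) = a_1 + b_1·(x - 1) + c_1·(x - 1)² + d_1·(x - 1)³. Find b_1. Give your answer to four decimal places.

-0.5000

Let m_i = S''(x_i). Step sizes h_i = 1, 1; slopes of the chords Δ_i = (y_(i+1) - y_i)/h_i = 4, -5.
  1·m_0 + 4·m_1 + 1·m_2 = 6(Δ_1 - Δ_0) = -54
Natural end conditions: m_0 = m_2 = 0.
Solving the tridiagonal system: m_0 = 0, m_1 = -27/2, m_2 = 0.
On [1, 2], with S_1(x) = a_1 + b_1·(x - 1) + c_1·(x - 1)² + d_1·(x - 1)³: c_1 = m_1/2 = -27/4, d_1 = (m_2 - m_1)/(6h_1) = 9/4, b_1 = Δ_1 - h_1(2m_1 + m_2)/6 = -1/2.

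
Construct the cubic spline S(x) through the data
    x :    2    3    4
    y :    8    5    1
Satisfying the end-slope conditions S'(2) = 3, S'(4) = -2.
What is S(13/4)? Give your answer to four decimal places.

Put M_i = S'' at the i-th knot. Here h = (1, 1) and Δ = (-3, -4), so the interior equations h_(i-1)·M_(i-1) + 2(h_(i-1)+h_i)·M_i + h_i·M_(i+1) = 6(Δ_i − Δ_(i-1)) read
  1·M_0 + 4·M_1 + 1·M_2 = 6(Δ_1 - Δ_0) = -6
Clamped end conditions give two more equations: 2h_0·M_0 + h_0·M_1 = 6(Δ_0 - S'(2)) = -36 and h_1·M_1 + 2h_1·M_2 = 6(S'(4) - Δ_1) = 12.
Solving the tridiagonal system: M_0 = -19, M_1 = 2, M_2 = 5.
On [3, 4], S(x) = 5 - 11/2·(x - 3) + 1·(x - 3)² + 1/2·(x - 3)³.
With (x - 3) = 1/4: S(13/4) = 473/128.

3.6953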